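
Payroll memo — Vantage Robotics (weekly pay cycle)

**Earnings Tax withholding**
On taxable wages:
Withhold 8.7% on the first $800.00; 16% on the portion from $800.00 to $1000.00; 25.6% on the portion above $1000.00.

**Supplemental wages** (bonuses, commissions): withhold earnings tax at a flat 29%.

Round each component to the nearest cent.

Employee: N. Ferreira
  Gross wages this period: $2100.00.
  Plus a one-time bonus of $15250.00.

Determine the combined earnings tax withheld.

$4805.70

Earnings Tax: taxable = $2100.00
  $101.60 + 25.6% × ($2100.00 − $1000.00) = $101.60 + 25.6% × $1100.00 = $383.20
Supplemental (29% flat on bonus): 29% × $15250.00 = $4422.50
Total earnings tax: $383.20 + $4422.50 = $4805.70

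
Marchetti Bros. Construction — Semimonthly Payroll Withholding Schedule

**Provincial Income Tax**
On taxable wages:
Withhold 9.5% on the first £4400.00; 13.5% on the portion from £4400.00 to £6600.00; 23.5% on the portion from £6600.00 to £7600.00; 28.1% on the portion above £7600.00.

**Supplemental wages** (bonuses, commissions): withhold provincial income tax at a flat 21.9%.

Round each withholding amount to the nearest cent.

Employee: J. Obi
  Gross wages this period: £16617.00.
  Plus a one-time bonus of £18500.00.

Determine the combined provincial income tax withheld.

Provincial Income Tax: taxable = £16617.00
  £950.00 + 28.1% × (£16617.00 − £7600.00) = £950.00 + 28.1% × £9017.00 = £3483.78
Supplemental (21.9% flat on bonus): 21.9% × £18500.00 = £4051.50
Total provincial income tax: £3483.78 + £4051.50 = £7535.28

£7535.28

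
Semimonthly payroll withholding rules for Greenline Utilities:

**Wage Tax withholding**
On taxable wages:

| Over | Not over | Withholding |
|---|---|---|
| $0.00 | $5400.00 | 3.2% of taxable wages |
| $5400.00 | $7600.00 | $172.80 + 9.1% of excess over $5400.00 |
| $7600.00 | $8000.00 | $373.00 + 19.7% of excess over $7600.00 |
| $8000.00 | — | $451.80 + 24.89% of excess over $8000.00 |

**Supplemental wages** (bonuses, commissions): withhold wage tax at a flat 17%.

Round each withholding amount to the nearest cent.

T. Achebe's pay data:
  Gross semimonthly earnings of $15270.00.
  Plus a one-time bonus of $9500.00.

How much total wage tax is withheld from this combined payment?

$3876.30

Wage Tax: taxable = $15270.00
  $451.80 + 24.89% × ($15270.00 − $8000.00) = $451.80 + 24.89% × $7270.00 = $2261.30
Supplemental (17% flat on bonus): 17% × $9500.00 = $1615.00
Total wage tax: $2261.30 + $1615.00 = $3876.30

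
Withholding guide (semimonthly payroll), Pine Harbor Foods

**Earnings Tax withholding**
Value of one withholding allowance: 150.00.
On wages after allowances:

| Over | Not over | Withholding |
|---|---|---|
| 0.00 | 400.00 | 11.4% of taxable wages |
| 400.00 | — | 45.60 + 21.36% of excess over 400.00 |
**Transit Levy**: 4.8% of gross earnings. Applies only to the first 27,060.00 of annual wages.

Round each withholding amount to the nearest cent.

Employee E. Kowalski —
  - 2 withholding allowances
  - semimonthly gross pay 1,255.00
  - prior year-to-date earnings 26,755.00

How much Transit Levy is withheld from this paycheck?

14.64

Transit Levy: cap 27,060.00 − YTD 26,755.00 = 305.00 subject; 4.8% × 305.00 = 14.64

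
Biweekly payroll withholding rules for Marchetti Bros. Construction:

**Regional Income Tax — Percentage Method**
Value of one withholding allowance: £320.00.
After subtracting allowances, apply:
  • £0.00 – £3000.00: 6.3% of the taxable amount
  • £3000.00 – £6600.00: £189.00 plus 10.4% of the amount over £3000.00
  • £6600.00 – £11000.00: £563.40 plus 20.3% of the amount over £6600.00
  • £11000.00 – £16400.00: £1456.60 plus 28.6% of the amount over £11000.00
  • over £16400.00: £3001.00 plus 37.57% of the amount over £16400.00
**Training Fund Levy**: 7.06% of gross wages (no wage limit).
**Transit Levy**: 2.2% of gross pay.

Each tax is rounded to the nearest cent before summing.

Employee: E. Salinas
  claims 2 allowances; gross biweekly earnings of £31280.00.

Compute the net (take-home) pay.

£20032.50

Regional Income Tax: taxable = £31280.00 − 2×£320.00 = £30640.00
  £3001.00 + 37.57% × (£30640.00 − £16400.00) = £3001.00 + 37.57% × £14240.00 = £8350.97
Training Fund Levy: 7.06% × £31280.00 = £2208.37
Transit Levy: 2.2% × £31280.00 = £688.16
Total withheld: £8350.97 + £2208.37 + £688.16 = £11247.50
Net pay: £31280.00 − £11247.50 = £20032.50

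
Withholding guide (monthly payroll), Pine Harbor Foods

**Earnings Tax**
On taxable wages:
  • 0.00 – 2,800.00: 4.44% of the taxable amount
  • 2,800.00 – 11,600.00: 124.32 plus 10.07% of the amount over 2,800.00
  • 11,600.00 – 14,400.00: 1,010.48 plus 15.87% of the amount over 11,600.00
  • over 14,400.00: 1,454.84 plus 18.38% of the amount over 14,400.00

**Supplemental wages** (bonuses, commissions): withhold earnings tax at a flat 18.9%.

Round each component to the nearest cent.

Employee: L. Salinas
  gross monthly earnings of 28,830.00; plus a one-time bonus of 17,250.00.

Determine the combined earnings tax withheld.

7,367.32

Earnings Tax: taxable = 28,830.00
  1,454.84 + 18.38% × (28,830.00 − 14,400.00) = 1,454.84 + 18.38% × 14,430.00 = 4,107.07
Supplemental (18.9% flat on bonus): 18.9% × 17,250.00 = 3,260.25
Total earnings tax: 4,107.07 + 3,260.25 = 7,367.32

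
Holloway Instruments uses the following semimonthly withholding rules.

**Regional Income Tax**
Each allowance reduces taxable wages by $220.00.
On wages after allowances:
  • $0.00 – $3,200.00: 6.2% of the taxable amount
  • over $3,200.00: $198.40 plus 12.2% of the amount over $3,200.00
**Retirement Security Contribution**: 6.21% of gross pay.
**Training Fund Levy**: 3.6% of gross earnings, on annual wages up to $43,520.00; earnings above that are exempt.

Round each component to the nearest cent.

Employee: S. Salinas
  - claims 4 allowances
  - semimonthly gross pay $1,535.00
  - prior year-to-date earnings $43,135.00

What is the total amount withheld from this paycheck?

$149.79

Regional Income Tax: taxable = $1,535.00 − 4×$220.00 = $655.00
  6.2% × $655.00 = $40.61
Retirement Security Contribution: 6.21% × $1,535.00 = $95.32
Training Fund Levy: cap $43,520.00 − YTD $43,135.00 = $385.00 subject; 3.6% × $385.00 = $13.86
Total: $40.61 + $95.32 + $13.86 = $149.79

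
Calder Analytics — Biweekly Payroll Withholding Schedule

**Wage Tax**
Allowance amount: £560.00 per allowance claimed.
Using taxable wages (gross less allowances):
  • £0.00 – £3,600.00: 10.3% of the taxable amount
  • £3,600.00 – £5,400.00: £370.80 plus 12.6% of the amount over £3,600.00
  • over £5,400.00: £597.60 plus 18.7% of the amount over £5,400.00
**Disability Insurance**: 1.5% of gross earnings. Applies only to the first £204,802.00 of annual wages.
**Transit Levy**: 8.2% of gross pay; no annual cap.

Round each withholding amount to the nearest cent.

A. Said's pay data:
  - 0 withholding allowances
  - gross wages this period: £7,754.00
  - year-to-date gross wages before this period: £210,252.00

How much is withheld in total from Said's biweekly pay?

Wage Tax: taxable = £7,754.00
  £597.60 + 18.7% × (£7,754.00 − £5,400.00) = £597.60 + 18.7% × £2,354.00 = £1,037.80
Disability Insurance: YTD £210,252.00 ≥ cap £204,802.00 → £0.00
Transit Levy: 8.2% × £7,754.00 = £635.83
Total: £1,037.80 + £0.00 + £635.83 = £1,673.63

£1,673.63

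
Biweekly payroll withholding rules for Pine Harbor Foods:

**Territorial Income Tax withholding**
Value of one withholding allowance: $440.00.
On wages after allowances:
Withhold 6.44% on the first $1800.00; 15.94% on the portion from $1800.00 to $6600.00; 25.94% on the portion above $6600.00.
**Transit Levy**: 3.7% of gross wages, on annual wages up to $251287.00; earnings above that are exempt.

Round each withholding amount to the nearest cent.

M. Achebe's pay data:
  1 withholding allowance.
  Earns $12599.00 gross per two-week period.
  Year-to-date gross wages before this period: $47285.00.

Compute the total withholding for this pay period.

$2789.20

Territorial Income Tax: taxable = $12599.00 − 1×$440.00 = $12159.00
  $881.04 + 25.94% × ($12159.00 − $6600.00) = $881.04 + 25.94% × $5559.00 = $2323.04
Transit Levy: 3.7% × $12599.00 = $466.16
Total: $2323.04 + $466.16 = $2789.20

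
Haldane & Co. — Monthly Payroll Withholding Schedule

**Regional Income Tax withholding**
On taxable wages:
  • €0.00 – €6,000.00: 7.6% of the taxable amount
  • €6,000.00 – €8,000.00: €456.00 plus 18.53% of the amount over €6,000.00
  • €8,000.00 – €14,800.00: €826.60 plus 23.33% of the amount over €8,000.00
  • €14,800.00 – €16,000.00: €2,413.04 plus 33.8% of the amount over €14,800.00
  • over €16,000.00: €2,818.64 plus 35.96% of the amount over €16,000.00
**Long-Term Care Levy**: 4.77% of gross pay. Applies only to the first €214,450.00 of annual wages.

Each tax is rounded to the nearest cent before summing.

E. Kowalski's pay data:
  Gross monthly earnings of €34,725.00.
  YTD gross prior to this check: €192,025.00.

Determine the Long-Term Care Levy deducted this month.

€1,069.67

Long-Term Care Levy: cap €214,450.00 − YTD €192,025.00 = €22,425.00 subject; 4.77% × €22,425.00 = €1,069.67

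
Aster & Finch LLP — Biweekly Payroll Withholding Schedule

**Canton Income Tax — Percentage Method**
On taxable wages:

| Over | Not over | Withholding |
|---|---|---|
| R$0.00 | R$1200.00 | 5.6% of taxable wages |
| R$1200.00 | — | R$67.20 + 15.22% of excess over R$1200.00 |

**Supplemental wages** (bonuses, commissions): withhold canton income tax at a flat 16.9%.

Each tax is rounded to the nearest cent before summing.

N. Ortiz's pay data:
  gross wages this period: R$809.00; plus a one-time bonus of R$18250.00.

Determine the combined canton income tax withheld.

Canton Income Tax: taxable = R$809.00
  5.6% × R$809.00 = R$45.30
Supplemental (16.9% flat on bonus): 16.9% × R$18250.00 = R$3084.25
Total canton income tax: R$45.30 + R$3084.25 = R$3129.55

R$3129.55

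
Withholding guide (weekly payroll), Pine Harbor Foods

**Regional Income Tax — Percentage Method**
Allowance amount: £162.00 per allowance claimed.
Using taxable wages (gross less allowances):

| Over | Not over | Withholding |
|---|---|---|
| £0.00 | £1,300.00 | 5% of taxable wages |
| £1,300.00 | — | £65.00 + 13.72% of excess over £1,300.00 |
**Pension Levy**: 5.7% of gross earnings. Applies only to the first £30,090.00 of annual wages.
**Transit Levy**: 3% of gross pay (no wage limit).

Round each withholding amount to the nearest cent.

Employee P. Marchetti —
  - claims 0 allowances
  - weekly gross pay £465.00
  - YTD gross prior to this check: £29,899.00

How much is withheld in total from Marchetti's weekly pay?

Regional Income Tax: taxable = £465.00
  5% × £465.00 = £23.25
Pension Levy: cap £30,090.00 − YTD £29,899.00 = £191.00 subject; 5.7% × £191.00 = £10.89
Transit Levy: 3% × £465.00 = £13.95
Total: £23.25 + £10.89 + £13.95 = £48.09

£48.09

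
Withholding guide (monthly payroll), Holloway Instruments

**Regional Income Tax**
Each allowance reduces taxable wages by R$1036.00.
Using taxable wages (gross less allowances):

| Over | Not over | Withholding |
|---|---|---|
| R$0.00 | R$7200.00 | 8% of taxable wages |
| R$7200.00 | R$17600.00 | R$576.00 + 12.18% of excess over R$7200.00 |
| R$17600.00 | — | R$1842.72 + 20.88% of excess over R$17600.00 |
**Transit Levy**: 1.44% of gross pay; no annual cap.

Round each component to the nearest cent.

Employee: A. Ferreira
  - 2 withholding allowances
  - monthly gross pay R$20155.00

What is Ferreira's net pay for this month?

Regional Income Tax: taxable = R$20155.00 − 2×R$1036.00 = R$18083.00
  R$1842.72 + 20.88% × (R$18083.00 − R$17600.00) = R$1842.72 + 20.88% × R$483.00 = R$1943.57
Transit Levy: 1.44% × R$20155.00 = R$290.23
Total withheld: R$1943.57 + R$290.23 = R$2233.80
Net pay: R$20155.00 − R$2233.80 = R$17921.20

R$17921.20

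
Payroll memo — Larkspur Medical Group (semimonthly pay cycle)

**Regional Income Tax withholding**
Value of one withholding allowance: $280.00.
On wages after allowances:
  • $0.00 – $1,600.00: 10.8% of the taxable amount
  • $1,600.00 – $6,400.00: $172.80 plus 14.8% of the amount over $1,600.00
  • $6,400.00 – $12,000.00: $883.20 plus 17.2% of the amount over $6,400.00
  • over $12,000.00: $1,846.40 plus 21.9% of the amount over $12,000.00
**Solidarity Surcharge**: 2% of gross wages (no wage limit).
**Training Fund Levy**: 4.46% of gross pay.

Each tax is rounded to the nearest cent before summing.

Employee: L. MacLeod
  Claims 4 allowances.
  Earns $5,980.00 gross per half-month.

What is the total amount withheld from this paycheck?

$1,041.59

Regional Income Tax: taxable = $5,980.00 − 4×$280.00 = $4,860.00
  $172.80 + 14.8% × ($4,860.00 − $1,600.00) = $172.80 + 14.8% × $3,260.00 = $655.28
Solidarity Surcharge: 2% × $5,980.00 = $119.60
Training Fund Levy: 4.46% × $5,980.00 = $266.71
Total: $655.28 + $119.60 + $266.71 = $1,041.59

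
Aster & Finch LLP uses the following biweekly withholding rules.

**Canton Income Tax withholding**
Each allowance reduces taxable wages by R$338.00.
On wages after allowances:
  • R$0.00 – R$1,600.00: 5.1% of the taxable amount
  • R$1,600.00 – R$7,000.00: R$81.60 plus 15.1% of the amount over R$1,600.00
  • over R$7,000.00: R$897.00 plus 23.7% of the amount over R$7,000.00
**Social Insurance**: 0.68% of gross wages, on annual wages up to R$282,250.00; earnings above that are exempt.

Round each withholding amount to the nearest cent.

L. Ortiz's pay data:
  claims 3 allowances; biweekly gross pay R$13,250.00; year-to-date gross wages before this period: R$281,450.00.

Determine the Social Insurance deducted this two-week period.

R$5.44

Social Insurance: cap R$282,250.00 − YTD R$281,450.00 = R$800.00 subject; 0.68% × R$800.00 = R$5.44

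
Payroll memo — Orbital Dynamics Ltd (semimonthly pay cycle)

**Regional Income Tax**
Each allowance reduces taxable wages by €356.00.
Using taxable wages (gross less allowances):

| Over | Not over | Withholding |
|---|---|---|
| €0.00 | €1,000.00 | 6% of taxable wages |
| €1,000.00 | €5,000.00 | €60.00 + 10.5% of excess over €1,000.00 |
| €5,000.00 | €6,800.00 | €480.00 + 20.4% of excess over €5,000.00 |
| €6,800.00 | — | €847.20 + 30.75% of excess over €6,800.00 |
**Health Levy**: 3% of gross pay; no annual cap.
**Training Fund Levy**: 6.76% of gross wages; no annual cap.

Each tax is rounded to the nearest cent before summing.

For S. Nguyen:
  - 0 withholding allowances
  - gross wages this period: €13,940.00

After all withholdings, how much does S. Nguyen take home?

Regional Income Tax: taxable = €13,940.00
  €847.20 + 30.75% × (€13,940.00 − €6,800.00) = €847.20 + 30.75% × €7,140.00 = €3,042.75
Health Levy: 3% × €13,940.00 = €418.20
Training Fund Levy: 6.76% × €13,940.00 = €942.34
Total withheld: €3,042.75 + €418.20 + €942.34 = €4,403.29
Net pay: €13,940.00 − €4,403.29 = €9,536.71

€9,536.71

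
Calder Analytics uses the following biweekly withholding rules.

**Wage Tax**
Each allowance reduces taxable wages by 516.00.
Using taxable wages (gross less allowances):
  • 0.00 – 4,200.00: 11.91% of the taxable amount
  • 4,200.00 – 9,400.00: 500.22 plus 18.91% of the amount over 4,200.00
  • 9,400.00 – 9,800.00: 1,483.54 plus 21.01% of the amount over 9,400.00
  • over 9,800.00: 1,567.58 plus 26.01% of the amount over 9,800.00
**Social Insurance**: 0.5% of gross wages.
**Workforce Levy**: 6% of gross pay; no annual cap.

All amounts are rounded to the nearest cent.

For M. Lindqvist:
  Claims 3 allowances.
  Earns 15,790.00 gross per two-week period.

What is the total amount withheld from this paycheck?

3,749.29

Wage Tax: taxable = 15,790.00 − 3×516.00 = 14,242.00
  1,567.58 + 26.01% × (14,242.00 − 9,800.00) = 1,567.58 + 26.01% × 4,442.00 = 2,722.94
Social Insurance: 0.5% × 15,790.00 = 78.95
Workforce Levy: 6% × 15,790.00 = 947.40
Total: 2,722.94 + 78.95 + 947.40 = 3,749.29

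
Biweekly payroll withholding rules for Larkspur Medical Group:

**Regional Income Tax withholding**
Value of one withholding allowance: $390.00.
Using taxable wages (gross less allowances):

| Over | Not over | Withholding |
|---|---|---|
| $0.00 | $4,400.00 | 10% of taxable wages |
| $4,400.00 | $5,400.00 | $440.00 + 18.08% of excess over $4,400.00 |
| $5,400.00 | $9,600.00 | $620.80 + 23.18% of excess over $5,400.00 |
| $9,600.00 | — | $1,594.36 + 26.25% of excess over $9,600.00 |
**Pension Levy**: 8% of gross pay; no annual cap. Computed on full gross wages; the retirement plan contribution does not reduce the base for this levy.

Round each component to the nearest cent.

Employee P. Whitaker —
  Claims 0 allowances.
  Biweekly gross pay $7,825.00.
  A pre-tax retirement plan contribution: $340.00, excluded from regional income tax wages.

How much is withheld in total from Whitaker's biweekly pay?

$1,730.10

Regional Income Tax: taxable = $7,825.00 − $340.00 = $7,485.00
  $620.80 + 23.18% × ($7,485.00 − $5,400.00) = $620.80 + 23.18% × $2,085.00 = $1,104.10
Pension Levy: 8% × $7,825.00 = $626.00
Total: $1,104.10 + $626.00 = $1,730.10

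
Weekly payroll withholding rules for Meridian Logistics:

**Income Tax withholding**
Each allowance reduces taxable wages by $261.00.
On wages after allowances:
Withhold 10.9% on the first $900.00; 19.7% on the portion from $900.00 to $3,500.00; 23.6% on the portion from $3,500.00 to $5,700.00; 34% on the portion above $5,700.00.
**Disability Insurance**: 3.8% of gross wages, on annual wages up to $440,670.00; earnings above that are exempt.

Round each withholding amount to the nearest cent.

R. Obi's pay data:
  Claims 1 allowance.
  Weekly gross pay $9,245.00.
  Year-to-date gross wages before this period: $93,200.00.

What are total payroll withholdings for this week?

$2,597.37

Income Tax: taxable = $9,245.00 − 1×$261.00 = $8,984.00
  $1,129.50 + 34% × ($8,984.00 − $5,700.00) = $1,129.50 + 34% × $3,284.00 = $2,246.06
Disability Insurance: 3.8% × $9,245.00 = $351.31
Total: $2,246.06 + $351.31 = $2,597.37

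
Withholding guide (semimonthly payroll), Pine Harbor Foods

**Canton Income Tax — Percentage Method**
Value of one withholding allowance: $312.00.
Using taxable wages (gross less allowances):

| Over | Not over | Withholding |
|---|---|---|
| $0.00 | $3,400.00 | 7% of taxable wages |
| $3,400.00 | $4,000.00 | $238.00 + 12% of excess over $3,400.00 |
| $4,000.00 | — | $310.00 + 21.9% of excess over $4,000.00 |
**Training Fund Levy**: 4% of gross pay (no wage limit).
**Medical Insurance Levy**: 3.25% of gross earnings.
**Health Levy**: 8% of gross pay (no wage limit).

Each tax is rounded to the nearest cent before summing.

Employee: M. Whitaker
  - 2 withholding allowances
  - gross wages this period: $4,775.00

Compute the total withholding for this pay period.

Canton Income Tax: taxable = $4,775.00 − 2×$312.00 = $4,151.00
  $310.00 + 21.9% × ($4,151.00 − $4,000.00) = $310.00 + 21.9% × $151.00 = $343.07
Training Fund Levy: 4% × $4,775.00 = $191.00
Medical Insurance Levy: 3.25% × $4,775.00 = $155.19
Health Levy: 8% × $4,775.00 = $382.00
Total: $343.07 + $191.00 + $155.19 + $382.00 = $1,071.26

$1,071.26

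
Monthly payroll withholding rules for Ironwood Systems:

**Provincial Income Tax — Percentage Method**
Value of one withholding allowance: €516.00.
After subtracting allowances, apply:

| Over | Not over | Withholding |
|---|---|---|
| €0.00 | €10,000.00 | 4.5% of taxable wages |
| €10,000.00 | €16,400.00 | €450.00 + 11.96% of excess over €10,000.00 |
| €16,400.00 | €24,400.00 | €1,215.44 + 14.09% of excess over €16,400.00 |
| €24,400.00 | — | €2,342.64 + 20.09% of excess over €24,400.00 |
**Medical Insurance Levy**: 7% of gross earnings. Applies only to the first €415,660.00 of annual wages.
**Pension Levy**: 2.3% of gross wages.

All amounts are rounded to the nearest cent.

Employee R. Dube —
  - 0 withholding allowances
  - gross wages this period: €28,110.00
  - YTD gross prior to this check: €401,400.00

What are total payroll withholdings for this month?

Provincial Income Tax: taxable = €28,110.00
  €2,342.64 + 20.09% × (€28,110.00 − €24,400.00) = €2,342.64 + 20.09% × €3,710.00 = €3,087.98
Medical Insurance Levy: cap €415,660.00 − YTD €401,400.00 = €14,260.00 subject; 7% × €14,260.00 = €998.20
Pension Levy: 2.3% × €28,110.00 = €646.53
Total: €3,087.98 + €998.20 + €646.53 = €4,732.71

€4,732.71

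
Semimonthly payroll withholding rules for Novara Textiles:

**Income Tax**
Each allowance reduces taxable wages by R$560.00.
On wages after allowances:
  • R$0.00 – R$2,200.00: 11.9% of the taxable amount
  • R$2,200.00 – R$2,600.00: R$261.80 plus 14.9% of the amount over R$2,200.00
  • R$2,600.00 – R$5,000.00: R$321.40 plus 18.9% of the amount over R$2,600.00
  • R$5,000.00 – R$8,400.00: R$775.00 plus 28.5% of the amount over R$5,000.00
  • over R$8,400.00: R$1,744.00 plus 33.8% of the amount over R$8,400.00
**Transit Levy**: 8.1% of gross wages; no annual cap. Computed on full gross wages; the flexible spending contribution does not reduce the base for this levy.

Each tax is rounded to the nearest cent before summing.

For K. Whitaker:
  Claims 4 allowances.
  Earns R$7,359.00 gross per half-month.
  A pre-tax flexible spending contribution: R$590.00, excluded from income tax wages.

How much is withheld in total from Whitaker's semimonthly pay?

R$1,282.06

Income Tax: taxable = R$7,359.00 − R$590.00 − 4×R$560.00 = R$4,529.00
  R$321.40 + 18.9% × (R$4,529.00 − R$2,600.00) = R$321.40 + 18.9% × R$1,929.00 = R$685.98
Transit Levy: 8.1% × R$7,359.00 = R$596.08
Total: R$685.98 + R$596.08 = R$1,282.06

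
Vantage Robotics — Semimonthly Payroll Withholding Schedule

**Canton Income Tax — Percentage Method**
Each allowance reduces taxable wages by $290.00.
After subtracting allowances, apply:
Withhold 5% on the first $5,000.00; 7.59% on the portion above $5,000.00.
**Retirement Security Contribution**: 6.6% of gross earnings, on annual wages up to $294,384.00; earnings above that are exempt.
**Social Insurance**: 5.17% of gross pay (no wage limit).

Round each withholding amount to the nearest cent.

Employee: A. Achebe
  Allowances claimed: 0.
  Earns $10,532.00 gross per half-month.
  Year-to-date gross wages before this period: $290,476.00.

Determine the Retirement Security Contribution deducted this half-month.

$257.93

Retirement Security Contribution: cap $294,384.00 − YTD $290,476.00 = $3,908.00 subject; 6.6% × $3,908.00 = $257.93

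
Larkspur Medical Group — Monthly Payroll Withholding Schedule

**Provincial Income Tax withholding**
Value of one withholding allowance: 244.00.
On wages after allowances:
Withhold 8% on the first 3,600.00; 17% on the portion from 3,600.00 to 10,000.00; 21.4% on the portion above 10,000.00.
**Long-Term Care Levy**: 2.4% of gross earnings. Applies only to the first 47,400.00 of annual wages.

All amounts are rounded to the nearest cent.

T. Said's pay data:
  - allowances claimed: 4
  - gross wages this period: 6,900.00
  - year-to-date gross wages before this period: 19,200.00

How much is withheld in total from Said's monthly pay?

Provincial Income Tax: taxable = 6,900.00 − 4×244.00 = 5,924.00
  288.00 + 17% × (5,924.00 − 3,600.00) = 288.00 + 17% × 2,324.00 = 683.08
Long-Term Care Levy: 2.4% × 6,900.00 = 165.60
Total: 683.08 + 165.60 = 848.68

848.68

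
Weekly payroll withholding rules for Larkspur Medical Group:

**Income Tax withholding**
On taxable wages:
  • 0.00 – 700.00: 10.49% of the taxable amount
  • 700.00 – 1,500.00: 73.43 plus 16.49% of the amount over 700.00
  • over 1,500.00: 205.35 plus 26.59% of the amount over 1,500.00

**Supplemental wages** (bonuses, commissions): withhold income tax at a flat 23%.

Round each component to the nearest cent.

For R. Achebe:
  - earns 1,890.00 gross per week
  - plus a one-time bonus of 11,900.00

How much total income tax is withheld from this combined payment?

Income Tax: taxable = 1,890.00
  205.35 + 26.59% × (1,890.00 − 1,500.00) = 205.35 + 26.59% × 390.00 = 309.05
Supplemental (23% flat on bonus): 23% × 11,900.00 = 2,737.00
Total income tax: 309.05 + 2,737.00 = 3,046.05

3,046.05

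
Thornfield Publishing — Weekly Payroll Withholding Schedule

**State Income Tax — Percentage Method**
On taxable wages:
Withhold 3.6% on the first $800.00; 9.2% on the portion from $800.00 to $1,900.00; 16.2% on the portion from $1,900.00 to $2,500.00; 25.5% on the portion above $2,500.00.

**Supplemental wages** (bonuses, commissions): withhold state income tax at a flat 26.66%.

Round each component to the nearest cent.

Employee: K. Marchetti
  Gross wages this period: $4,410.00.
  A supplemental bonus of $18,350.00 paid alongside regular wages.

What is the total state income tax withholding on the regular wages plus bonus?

State Income Tax: taxable = $4,410.00
  $227.20 + 25.5% × ($4,410.00 − $2,500.00) = $227.20 + 25.5% × $1,910.00 = $714.25
Supplemental (26.66% flat on bonus): 26.66% × $18,350.00 = $4,892.11
Total state income tax: $714.25 + $4,892.11 = $5,606.36

$5,606.36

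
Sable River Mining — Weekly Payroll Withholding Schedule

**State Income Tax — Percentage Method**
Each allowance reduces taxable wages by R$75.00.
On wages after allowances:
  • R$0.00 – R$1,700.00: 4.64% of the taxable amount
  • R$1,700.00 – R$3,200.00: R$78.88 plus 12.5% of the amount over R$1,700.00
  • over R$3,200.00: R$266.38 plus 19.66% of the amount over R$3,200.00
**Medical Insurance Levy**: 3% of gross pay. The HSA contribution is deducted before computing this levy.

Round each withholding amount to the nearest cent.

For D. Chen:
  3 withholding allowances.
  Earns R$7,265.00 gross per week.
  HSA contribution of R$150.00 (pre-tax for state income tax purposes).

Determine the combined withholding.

State Income Tax: taxable = R$7,265.00 − R$150.00 − 3×R$75.00 = R$6,890.00
  R$266.38 + 19.66% × (R$6,890.00 − R$3,200.00) = R$266.38 + 19.66% × R$3,690.00 = R$991.83
Medical Insurance Levy: 3% × R$7,115.00 = R$213.45
Total: R$991.83 + R$213.45 = R$1,205.28

R$1,205.28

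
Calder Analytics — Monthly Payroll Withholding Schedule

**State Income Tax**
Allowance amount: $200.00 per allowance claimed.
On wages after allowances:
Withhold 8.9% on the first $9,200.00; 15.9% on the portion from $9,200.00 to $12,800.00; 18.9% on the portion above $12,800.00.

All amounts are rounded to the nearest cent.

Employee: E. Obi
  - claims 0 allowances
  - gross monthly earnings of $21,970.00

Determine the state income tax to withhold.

$3,124.33

State Income Tax: taxable = $21,970.00
  $1,391.20 + 18.9% × ($21,970.00 − $12,800.00) = $1,391.20 + 18.9% × $9,170.00 = $3,124.33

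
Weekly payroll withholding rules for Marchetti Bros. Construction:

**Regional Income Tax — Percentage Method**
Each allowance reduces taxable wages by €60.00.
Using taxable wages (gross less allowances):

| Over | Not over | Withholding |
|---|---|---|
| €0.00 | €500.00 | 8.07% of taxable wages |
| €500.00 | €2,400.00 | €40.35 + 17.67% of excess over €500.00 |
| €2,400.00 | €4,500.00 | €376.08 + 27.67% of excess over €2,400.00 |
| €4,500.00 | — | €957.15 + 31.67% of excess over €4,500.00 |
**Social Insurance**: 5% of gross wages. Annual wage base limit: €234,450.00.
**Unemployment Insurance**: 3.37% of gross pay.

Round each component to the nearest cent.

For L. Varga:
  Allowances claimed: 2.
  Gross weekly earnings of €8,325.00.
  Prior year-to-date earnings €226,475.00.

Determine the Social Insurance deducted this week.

€398.75

Social Insurance: cap €234,450.00 − YTD €226,475.00 = €7,975.00 subject; 5% × €7,975.00 = €398.75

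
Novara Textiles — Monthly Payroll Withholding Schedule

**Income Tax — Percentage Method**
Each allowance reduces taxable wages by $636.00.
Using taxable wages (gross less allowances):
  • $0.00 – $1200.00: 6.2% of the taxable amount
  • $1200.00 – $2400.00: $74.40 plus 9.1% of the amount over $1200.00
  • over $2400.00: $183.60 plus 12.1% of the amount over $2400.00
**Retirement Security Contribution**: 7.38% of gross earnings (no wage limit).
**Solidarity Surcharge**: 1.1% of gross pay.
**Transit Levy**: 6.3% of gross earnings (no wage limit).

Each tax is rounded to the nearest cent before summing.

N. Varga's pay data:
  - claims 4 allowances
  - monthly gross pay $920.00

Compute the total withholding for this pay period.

Income Tax: taxable = $920.00 − 4×$636.00 = $-1624.00
  Taxable ≤ 0 → $0.00
Retirement Security Contribution: 7.38% × $920.00 = $67.90
Solidarity Surcharge: 1.1% × $920.00 = $10.12
Transit Levy: 6.3% × $920.00 = $57.96
Total: $0.00 + $67.90 + $10.12 + $57.96 = $135.98

$135.98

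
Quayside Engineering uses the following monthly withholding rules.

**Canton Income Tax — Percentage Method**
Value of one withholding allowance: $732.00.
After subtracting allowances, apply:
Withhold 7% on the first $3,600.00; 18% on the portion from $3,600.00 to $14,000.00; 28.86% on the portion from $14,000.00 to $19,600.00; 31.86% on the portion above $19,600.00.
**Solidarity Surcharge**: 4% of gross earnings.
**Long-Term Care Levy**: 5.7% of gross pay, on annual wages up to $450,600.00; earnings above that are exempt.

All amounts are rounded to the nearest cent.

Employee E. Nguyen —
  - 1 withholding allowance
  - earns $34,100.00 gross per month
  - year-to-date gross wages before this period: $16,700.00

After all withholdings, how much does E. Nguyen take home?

$22,665.66

Canton Income Tax: taxable = $34,100.00 − 1×$732.00 = $33,368.00
  $3,740.16 + 31.86% × ($33,368.00 − $19,600.00) = $3,740.16 + 31.86% × $13,768.00 = $8,126.64
Solidarity Surcharge: 4% × $34,100.00 = $1,364.00
Long-Term Care Levy: 5.7% × $34,100.00 = $1,943.70
Total withheld: $8,126.64 + $1,364.00 + $1,943.70 = $11,434.34
Net pay: $34,100.00 − $11,434.34 = $22,665.66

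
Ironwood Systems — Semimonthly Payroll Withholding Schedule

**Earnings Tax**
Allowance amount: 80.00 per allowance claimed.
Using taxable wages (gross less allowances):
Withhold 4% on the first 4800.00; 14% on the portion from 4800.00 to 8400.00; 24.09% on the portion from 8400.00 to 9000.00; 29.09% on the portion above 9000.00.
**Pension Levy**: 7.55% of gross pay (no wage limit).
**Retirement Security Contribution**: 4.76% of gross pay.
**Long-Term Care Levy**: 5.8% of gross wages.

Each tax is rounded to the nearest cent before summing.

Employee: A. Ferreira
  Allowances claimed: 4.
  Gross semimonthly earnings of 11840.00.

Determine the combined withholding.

3717.83

Earnings Tax: taxable = 11840.00 − 4×80.00 = 11520.00
  840.54 + 29.09% × (11520.00 − 9000.00) = 840.54 + 29.09% × 2520.00 = 1573.61
Pension Levy: 7.55% × 11840.00 = 893.92
Retirement Security Contribution: 4.76% × 11840.00 = 563.58
Long-Term Care Levy: 5.8% × 11840.00 = 686.72
Total: 1573.61 + 893.92 + 563.58 + 686.72 = 3717.83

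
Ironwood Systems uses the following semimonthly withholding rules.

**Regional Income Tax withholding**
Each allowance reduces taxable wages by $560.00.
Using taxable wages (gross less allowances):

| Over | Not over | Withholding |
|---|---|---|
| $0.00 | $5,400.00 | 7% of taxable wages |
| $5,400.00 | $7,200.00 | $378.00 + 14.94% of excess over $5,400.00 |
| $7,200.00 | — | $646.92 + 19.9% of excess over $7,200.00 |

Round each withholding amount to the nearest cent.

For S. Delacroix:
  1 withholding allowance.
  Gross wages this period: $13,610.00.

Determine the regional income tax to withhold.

Regional Income Tax: taxable = $13,610.00 − 1×$560.00 = $13,050.00
  $646.92 + 19.9% × ($13,050.00 − $7,200.00) = $646.92 + 19.9% × $5,850.00 = $1,811.07

$1,811.07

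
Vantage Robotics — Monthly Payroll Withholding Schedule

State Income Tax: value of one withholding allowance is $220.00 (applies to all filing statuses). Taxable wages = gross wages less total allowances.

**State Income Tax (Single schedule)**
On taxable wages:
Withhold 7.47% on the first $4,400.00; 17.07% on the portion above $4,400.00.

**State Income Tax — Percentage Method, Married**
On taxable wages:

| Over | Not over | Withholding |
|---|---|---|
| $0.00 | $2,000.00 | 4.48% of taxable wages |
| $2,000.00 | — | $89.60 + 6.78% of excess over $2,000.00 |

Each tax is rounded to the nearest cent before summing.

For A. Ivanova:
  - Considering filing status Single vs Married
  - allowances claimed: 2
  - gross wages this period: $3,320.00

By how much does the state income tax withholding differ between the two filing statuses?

$65.88

State Income Tax (Single): taxable = $3,320.00 − 2×$220.00 = $2,880.00
  7.47% × $2,880.00 = $215.14
State Income Tax (Married): taxable = $3,320.00 − 2×$220.00 = $2,880.00
  $89.60 + 6.78% × ($2,880.00 − $2,000.00) = $89.60 + 6.78% × $880.00 = $149.26
Difference: |$215.14 − $149.26| = $65.88 (higher under Single)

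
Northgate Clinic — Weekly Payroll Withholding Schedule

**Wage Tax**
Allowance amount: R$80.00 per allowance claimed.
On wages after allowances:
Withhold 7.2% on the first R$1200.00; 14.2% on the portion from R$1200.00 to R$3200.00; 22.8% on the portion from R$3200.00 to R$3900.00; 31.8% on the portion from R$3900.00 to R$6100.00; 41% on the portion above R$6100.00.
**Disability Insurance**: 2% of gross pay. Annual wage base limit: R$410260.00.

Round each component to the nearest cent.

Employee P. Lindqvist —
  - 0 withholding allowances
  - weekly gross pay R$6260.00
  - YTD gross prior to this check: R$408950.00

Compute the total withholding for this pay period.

Wage Tax: taxable = R$6260.00
  R$1229.60 + 41% × (R$6260.00 − R$6100.00) = R$1229.60 + 41% × R$160.00 = R$1295.20
Disability Insurance: cap R$410260.00 − YTD R$408950.00 = R$1310.00 subject; 2% × R$1310.00 = R$26.20
Total: R$1295.20 + R$26.20 = R$1321.40

R$1321.40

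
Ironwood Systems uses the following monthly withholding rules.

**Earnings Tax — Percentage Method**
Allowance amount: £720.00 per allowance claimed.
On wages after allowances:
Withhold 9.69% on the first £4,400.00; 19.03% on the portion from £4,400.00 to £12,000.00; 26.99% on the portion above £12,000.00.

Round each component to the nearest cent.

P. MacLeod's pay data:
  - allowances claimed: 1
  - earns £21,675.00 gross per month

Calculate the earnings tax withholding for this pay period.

Earnings Tax: taxable = £21,675.00 − 1×£720.00 = £20,955.00
  £1,872.64 + 26.99% × (£20,955.00 − £12,000.00) = £1,872.64 + 26.99% × £8,955.00 = £4,289.59

£4,289.59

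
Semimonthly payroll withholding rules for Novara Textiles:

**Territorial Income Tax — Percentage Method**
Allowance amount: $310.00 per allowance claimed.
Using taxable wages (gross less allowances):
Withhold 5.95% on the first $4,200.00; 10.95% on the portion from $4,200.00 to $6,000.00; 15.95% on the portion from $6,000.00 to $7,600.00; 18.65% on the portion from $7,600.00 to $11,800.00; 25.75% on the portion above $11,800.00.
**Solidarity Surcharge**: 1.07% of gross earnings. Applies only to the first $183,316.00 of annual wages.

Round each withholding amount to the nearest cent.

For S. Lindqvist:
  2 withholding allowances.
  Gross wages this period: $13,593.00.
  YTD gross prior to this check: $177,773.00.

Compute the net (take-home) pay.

Territorial Income Tax: taxable = $13,593.00 − 2×$310.00 = $12,973.00
  $1,485.50 + 25.75% × ($12,973.00 − $11,800.00) = $1,485.50 + 25.75% × $1,173.00 = $1,787.55
Solidarity Surcharge: cap $183,316.00 − YTD $177,773.00 = $5,543.00 subject; 1.07% × $5,543.00 = $59.31
Total withheld: $1,787.55 + $59.31 = $1,846.86
Net pay: $13,593.00 − $1,846.86 = $11,746.14

$11,746.14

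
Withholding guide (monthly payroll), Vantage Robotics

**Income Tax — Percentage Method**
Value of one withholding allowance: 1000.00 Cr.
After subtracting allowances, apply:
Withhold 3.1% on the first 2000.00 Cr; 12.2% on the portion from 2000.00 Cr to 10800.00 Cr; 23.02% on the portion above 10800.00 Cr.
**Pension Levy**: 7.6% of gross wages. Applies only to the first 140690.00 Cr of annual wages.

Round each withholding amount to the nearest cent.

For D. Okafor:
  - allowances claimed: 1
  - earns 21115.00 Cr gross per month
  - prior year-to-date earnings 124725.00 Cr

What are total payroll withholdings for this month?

4493.25 Cr

Income Tax: taxable = 21115.00 Cr − 1×1000.00 Cr = 20115.00 Cr
  1135.60 Cr + 23.02% × (20115.00 Cr − 10800.00 Cr) = 1135.60 Cr + 23.02% × 9315.00 Cr = 3279.91 Cr
Pension Levy: cap 140690.00 Cr − YTD 124725.00 Cr = 15965.00 Cr subject; 7.6% × 15965.00 Cr = 1213.34 Cr
Total: 3279.91 Cr + 1213.34 Cr = 4493.25 Cr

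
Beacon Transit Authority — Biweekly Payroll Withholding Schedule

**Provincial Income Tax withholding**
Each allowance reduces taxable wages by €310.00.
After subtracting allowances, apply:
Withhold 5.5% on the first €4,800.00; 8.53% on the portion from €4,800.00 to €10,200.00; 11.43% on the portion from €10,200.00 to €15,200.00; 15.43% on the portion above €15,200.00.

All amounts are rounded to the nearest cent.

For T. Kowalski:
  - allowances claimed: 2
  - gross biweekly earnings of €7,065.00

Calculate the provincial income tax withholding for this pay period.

Provincial Income Tax: taxable = €7,065.00 − 2×€310.00 = €6,445.00
  €264.00 + 8.53% × (€6,445.00 − €4,800.00) = €264.00 + 8.53% × €1,645.00 = €404.32

€404.32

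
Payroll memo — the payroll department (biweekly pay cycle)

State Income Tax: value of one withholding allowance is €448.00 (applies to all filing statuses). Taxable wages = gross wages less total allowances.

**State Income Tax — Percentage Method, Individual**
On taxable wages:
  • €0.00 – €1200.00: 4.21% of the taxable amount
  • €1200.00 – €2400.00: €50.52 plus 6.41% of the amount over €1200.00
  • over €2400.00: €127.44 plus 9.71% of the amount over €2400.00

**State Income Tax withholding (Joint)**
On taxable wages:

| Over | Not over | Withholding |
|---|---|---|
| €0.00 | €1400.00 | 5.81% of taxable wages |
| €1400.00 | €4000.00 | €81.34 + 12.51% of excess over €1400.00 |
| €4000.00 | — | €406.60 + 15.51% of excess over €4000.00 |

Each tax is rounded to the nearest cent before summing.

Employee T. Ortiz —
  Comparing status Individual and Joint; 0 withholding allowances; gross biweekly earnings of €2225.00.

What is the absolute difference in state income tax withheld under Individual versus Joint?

€68.33

State Income Tax (Individual): taxable = €2225.00
  €50.52 + 6.41% × (€2225.00 − €1200.00) = €50.52 + 6.41% × €1025.00 = €116.22
State Income Tax (Joint): taxable = €2225.00
  €81.34 + 12.51% × (€2225.00 − €1400.00) = €81.34 + 12.51% × €825.00 = €184.55
Difference: |€116.22 − €184.55| = €68.33 (higher under Joint)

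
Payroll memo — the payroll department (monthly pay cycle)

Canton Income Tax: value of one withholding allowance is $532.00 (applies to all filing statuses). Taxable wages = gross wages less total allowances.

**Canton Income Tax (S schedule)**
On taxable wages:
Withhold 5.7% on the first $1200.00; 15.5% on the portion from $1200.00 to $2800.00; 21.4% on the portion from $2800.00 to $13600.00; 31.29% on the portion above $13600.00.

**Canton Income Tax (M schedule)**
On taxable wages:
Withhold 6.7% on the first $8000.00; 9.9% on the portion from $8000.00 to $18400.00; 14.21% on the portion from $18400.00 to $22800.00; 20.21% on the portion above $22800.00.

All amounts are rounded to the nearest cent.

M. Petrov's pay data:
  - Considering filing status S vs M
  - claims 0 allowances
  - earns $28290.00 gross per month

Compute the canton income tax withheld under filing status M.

$3300.37

Canton Income Tax (M): taxable = $28290.00
  $2190.84 + 20.21% × ($28290.00 − $22800.00) = $2190.84 + 20.21% × $5490.00 = $3300.37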